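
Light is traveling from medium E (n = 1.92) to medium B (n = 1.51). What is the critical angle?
θc = arcsin(n₂/n₁) = 51.86°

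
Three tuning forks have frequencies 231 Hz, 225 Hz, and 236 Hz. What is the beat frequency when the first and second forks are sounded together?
6 Hz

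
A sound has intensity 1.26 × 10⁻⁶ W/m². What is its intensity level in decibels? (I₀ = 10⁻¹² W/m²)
β = 10·log₁₀(I/I₀) = 61 dB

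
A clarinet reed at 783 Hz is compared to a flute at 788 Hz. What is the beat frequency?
5 Hz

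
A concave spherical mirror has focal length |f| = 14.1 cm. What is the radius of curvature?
R = 2|f| = 28.2 cm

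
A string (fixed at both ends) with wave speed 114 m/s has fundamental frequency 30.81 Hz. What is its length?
L = v/(2f₁) = 1.85 m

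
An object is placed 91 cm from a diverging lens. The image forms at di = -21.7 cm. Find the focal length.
1/f = 1/do + 1/di → f = -28.49 cm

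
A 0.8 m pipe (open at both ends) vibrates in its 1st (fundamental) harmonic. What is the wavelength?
λₙ = 2L/n = 1.6 m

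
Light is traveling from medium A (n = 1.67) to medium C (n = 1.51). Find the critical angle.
θc = arcsin(n₂/n₁) = 64.71°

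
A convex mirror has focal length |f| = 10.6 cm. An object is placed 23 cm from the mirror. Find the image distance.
f = −10.6 cm (convex); 1/di = 1/f − 1/do → di = -7.256 cm (virtual image, behind mirror)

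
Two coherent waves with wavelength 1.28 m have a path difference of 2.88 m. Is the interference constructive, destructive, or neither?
neither (partial) — path difference = 2.25λ, neither a whole number of wavelengths nor an odd multiple of λ/2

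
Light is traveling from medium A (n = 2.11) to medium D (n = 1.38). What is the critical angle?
θc = arcsin(n₂/n₁) = 40.85°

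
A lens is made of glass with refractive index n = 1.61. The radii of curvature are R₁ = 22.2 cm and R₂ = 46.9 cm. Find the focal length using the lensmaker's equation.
1/f = (n − 1)(1/R₁ − 1/R₂) → f = 69.1 cm (converging lens)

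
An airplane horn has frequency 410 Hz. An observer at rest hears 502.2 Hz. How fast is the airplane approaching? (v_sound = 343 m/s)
v_s = v·(1 − f/f_obs) = 62.97 m/s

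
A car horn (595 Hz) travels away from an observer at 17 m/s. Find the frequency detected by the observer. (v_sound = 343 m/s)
f_obs = f·v/(v + v_s) = 566.9 Hz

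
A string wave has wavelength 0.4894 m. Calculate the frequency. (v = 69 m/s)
f = v/λ = 141 Hz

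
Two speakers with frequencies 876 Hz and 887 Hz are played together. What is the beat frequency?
11 Hz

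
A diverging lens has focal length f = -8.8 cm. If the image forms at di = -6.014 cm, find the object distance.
1/do = 1/f − 1/di → do = 19 cm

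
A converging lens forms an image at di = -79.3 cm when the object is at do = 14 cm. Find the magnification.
M = −di/do = 5.664 (upright image)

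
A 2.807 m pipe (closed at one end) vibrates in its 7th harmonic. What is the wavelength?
λₙ = 4L/n = 1.604 m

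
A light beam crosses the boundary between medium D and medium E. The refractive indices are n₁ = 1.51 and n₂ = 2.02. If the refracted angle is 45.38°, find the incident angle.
sin θ₁ = (n₂/n₁)·sin θ₂ → θ₁ = 72.21°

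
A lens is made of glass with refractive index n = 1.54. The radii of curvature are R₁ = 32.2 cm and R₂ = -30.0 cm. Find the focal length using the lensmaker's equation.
1/f = (n − 1)(1/R₁ − 1/R₂) → f = 28.76 cm (converging lens)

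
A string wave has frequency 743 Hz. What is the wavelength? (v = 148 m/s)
λ = v/f = 0.1992 m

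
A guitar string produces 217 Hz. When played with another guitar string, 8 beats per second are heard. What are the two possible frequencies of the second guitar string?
f₂ = 217 ± 8 Hz → 225 Hz or 209 Hz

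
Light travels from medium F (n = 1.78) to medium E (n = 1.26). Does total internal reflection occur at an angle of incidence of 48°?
θc = arcsin(n₂/n₁) = 45.06°; 48° > θc, so yes — total internal reflection.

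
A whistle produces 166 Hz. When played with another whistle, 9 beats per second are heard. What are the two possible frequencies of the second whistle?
f₂ = 166 ± 9 Hz → 175 Hz or 157 Hz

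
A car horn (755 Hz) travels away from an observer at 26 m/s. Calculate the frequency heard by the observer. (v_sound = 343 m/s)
f_obs = f·v/(v + v_s) = 701.8 Hz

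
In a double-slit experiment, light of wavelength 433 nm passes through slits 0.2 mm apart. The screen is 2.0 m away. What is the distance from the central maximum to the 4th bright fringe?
y = mλL/d = 17.32 mm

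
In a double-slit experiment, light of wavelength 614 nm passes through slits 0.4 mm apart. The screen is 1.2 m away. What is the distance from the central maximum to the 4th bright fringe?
y = mλL/d = 7.368 mm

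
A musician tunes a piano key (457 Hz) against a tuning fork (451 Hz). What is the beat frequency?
6 Hz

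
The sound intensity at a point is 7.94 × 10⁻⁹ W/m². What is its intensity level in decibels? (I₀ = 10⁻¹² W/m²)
β = 10·log₁₀(I/I₀) = 39 dB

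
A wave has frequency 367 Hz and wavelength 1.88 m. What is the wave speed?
v = fλ = 690 m/s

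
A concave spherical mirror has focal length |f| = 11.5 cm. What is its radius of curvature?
R = 2|f| = 23 cm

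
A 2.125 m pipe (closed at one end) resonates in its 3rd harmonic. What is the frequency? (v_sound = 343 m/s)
fₙ = nv/(4L) = 121.1 Hz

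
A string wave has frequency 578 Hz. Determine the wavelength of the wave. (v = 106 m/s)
λ = v/f = 0.1834 m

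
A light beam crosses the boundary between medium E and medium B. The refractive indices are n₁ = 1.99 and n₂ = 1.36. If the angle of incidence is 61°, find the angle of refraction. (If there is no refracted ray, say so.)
sin θ₂ = (n₁/n₂)·sin θ₁ = 1.28 > 1, so there is no refracted ray — the light undergoes total internal reflection.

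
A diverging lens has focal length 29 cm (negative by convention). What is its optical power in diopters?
P = 1/f = -3.448 D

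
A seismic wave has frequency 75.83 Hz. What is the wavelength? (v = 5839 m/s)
λ = v/f = 77 m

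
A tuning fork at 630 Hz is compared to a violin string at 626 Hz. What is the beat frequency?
4 Hz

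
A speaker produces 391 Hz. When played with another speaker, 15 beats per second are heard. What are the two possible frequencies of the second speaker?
f₂ = 391 ± 15 Hz → 406 Hz or 376 Hz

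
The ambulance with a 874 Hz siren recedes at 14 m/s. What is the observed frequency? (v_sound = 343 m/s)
f_obs = f·v/(v + v_s) = 839.7 Hz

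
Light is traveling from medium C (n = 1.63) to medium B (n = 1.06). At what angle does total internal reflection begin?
θc = arcsin(n₂/n₁) = 40.56°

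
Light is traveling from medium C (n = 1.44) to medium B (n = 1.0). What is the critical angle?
θc = arcsin(n₂/n₁) = 43.98°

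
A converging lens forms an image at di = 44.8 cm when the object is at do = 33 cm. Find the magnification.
M = −di/do = -1.358 (inverted image)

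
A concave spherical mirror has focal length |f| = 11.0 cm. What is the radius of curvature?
R = 2|f| = 22 cm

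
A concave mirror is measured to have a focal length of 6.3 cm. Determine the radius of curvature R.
R = 2|f| = 12.6 cm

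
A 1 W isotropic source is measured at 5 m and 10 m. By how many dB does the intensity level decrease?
Δβ = 20·log₁₀(r₂/r₁) = 6.021 dB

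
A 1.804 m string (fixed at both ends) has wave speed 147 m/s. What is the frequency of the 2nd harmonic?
fₙ = nv/(2L) = 81.49 Hz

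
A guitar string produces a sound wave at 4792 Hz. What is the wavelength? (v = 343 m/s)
λ = v/f = 0.07158 m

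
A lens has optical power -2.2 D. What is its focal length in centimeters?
f = 1/P = -45.45 cm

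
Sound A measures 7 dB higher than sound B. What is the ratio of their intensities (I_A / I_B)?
I_A/I_B = 10^(Δβ/10) = 5.012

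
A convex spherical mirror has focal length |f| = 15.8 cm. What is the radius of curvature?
R = 2|f| = 31.6 cm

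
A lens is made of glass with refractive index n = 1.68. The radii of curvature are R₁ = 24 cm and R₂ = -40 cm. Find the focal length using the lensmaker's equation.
1/f = (n − 1)(1/R₁ − 1/R₂) → f = 22.06 cm (converging lens)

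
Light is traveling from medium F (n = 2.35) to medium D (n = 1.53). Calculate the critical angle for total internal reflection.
θc = arcsin(n₂/n₁) = 40.62°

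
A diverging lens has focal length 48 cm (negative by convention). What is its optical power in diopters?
P = 1/f = -2.083 D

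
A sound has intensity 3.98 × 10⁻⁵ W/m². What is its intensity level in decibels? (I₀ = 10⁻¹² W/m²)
β = 10·log₁₀(I/I₀) = 76 dB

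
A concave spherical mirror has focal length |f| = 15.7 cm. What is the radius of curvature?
R = 2|f| = 31.4 cm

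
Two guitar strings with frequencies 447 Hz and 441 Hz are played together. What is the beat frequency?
6 Hz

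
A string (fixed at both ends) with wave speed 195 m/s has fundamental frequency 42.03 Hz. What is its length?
L = v/(2f₁) = 2.32 m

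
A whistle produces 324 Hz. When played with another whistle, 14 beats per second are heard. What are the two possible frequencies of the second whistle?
f₂ = 324 ± 14 Hz → 338 Hz or 310 Hz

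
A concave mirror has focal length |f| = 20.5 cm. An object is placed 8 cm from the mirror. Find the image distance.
f = +20.5 cm (concave); 1/di = 1/f − 1/do → di = -13.12 cm (virtual image, behind mirror)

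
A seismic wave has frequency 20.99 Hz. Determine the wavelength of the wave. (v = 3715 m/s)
λ = v/f = 177 m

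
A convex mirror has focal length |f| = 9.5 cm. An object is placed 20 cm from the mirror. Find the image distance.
f = −9.5 cm (convex); 1/di = 1/f − 1/do → di = -6.441 cm (virtual image, behind mirror)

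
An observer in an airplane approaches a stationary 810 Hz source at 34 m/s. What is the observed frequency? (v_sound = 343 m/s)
f_obs = f·(v + v_o)/v = 890.3 Hz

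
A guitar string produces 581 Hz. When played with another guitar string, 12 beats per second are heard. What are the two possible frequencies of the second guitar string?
f₂ = 581 ± 12 Hz → 593 Hz or 569 Hz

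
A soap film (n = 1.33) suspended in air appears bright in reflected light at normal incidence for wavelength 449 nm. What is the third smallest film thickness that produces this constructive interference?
2nt = (m − ½)λ with m = 3 → t = (m − ½)λ/(2n) = 422 nm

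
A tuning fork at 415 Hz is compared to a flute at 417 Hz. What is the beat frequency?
2 Hz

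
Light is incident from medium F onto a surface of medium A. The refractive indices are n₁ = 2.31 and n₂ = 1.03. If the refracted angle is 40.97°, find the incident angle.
sin θ₁ = (n₂/n₁)·sin θ₂ → θ₁ = 17°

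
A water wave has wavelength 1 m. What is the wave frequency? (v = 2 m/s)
f = v/λ = 2 Hz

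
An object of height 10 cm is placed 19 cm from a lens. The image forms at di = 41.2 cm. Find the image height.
hi = (-di/do) × ho = -21.68 cm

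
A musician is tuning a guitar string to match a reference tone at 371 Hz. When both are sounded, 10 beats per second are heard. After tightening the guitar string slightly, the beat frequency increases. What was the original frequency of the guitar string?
381 Hz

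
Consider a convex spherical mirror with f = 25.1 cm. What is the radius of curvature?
R = 2|f| = 50.2 cm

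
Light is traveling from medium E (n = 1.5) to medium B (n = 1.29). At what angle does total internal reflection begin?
θc = arcsin(n₂/n₁) = 59.32°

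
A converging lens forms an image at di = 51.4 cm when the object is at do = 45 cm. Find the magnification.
M = −di/do = -1.142 (inverted image)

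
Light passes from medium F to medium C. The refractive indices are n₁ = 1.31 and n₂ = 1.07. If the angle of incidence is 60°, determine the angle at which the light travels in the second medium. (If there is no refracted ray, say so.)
sin θ₂ = (n₁/n₂)·sin θ₁ = 1.06 > 1, so there is no refracted ray — the light undergoes total internal reflection.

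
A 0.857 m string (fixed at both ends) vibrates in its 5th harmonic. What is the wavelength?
λₙ = 2L/n = 0.3428 m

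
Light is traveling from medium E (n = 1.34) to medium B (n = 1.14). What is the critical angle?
θc = arcsin(n₂/n₁) = 58.29°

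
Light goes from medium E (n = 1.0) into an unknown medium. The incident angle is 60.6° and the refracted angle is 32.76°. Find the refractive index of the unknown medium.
n₂ = n₁·sin θ₁ / sin θ₂ = 1.61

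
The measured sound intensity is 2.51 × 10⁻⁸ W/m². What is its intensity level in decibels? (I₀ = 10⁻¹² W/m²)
β = 10·log₁₀(I/I₀) = 44 dB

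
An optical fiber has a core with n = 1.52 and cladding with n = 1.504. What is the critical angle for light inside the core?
θc = arcsin(n_cladding/n_core) = 81.68°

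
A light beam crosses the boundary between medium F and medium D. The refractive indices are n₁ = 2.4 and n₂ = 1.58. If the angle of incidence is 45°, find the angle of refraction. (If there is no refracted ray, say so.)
sin θ₂ = (n₁/n₂)·sin θ₁ = 1.074 > 1, so there is no refracted ray — the light undergoes total internal reflection.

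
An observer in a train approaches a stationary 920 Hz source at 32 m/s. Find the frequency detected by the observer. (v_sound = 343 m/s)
f_obs = f·(v + v_o)/v = 1006 Hz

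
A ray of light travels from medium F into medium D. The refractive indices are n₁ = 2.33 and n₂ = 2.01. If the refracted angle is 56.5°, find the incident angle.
sin θ₁ = (n₂/n₁)·sin θ₂ → θ₁ = 46°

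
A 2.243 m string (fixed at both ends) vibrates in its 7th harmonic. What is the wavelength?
λₙ = 2L/n = 0.6409 m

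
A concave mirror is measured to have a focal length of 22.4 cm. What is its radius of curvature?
R = 2|f| = 44.8 cm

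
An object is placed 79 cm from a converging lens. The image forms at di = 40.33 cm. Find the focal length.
1/f = 1/do + 1/di → f = 26.7 cm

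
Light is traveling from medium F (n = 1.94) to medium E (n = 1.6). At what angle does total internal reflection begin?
θc = arcsin(n₂/n₁) = 55.56°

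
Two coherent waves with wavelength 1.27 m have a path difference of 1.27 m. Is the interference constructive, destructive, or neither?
constructive — path difference = 1λ, a whole number of wavelengths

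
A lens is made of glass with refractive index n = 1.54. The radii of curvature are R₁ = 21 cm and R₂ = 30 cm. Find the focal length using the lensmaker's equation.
1/f = (n − 1)(1/R₁ − 1/R₂) → f = 129.6 cm (converging lens)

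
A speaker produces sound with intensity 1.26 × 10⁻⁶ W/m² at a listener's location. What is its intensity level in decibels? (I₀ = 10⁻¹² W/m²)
β = 10·log₁₀(I/I₀) = 61 dB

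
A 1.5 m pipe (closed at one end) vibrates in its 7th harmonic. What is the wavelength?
λₙ = 4L/n = 0.8571 m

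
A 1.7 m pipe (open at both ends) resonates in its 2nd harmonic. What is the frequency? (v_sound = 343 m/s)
fₙ = nv/(2L) = 201.8 Hz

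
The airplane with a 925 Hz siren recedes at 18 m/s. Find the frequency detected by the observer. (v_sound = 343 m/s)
f_obs = f·v/(v + v_s) = 878.9 Hz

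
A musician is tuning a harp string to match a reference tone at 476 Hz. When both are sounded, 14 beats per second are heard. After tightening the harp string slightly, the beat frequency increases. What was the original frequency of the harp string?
490 Hz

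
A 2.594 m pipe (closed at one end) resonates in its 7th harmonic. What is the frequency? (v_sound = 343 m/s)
fₙ = nv/(4L) = 231.4 Hz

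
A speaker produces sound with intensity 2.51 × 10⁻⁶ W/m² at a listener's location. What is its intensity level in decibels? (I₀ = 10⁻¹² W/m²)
β = 10·log₁₀(I/I₀) = 64 dB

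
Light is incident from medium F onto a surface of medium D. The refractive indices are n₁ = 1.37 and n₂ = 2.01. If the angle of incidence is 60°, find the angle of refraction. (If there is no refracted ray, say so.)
sin θ₂ = (n₁/n₂)·sin θ₁ = 0.5903 → θ₂ = 36.18°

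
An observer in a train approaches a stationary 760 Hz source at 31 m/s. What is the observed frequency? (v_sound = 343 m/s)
f_obs = f·(v + v_o)/v = 828.7 Hz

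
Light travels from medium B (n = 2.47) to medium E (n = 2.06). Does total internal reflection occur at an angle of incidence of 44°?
θc = arcsin(n₂/n₁) = 56.51°; 44° < θc, so no — the ray refracts.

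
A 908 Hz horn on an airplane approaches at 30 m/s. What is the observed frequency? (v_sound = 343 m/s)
f_obs = f·v/(v − v_s) = 995 Hz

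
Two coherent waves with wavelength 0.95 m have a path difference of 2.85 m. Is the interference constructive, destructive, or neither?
constructive — path difference = 3λ, a whole number of wavelengths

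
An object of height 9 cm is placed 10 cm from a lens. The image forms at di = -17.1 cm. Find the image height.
hi = (-di/do) × ho = 15.39 cm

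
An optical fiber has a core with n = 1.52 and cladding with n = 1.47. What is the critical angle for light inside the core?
θc = arcsin(n_cladding/n_core) = 75.26°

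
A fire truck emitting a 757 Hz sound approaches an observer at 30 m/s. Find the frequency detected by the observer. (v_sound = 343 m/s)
f_obs = f·v/(v − v_s) = 829.6 Hz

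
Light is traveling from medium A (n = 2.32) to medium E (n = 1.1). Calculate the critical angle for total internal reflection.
θc = arcsin(n₂/n₁) = 28.3°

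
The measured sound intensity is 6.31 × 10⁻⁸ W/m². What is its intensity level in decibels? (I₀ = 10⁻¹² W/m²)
β = 10·log₁₀(I/I₀) = 48 dB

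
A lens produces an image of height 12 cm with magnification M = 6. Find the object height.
ho = |hi|/|M| = 2 cm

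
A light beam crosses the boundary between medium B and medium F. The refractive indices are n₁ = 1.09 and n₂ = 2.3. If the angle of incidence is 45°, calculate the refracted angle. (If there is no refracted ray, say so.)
sin θ₂ = (n₁/n₂)·sin θ₁ = 0.3351 → θ₂ = 19.58°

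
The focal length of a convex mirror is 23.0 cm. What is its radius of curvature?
R = 2|f| = 46 cm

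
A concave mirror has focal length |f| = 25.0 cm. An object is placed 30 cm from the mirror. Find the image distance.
f = +25.0 cm (concave); 1/di = 1/f − 1/do → di = 150 cm (real image, in front of mirror)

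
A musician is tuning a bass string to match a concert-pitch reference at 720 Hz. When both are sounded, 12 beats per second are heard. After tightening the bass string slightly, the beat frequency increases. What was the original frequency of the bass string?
732 Hz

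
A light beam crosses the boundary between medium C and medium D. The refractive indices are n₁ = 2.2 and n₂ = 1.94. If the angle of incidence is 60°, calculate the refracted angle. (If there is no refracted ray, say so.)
sin θ₂ = (n₁/n₂)·sin θ₁ = 0.9821 → θ₂ = 79.14°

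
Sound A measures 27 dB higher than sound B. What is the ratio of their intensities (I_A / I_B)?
I_A/I_B = 10^(Δβ/10) = 501.2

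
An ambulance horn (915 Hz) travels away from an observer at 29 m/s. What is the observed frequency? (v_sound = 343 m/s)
f_obs = f·v/(v + v_s) = 843.7 Hz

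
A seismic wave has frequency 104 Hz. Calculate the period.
T = 1/f = 0.009615 s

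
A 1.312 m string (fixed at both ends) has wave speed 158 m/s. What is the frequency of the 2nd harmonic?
fₙ = nv/(2L) = 120.4 Hz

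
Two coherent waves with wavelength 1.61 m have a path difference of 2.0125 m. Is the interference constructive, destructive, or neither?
neither (partial) — path difference = 1.25λ, neither a whole number of wavelengths nor an odd multiple of λ/2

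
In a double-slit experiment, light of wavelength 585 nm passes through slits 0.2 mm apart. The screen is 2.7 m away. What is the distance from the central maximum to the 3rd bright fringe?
y = mλL/d = 23.69 mm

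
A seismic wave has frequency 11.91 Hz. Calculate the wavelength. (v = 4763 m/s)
λ = v/f = 399.9 m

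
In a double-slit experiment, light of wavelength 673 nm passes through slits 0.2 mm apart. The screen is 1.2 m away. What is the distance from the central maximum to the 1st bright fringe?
y = mλL/d = 4.038 mm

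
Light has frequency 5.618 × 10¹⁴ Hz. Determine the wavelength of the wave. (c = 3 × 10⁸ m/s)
λ = c/f = 534 nm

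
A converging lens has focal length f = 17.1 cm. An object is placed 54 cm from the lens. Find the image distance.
1/di = 1/f − 1/do → di = 25.02 cm (real image)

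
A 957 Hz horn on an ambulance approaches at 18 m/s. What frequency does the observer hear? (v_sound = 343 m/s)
f_obs = f·v/(v − v_s) = 1010 Hz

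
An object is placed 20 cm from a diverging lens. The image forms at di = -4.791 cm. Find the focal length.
1/f = 1/do + 1/di → f = -6.3 cm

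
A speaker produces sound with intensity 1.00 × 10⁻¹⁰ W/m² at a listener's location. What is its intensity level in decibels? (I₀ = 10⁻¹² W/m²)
β = 10·log₁₀(I/I₀) = 20 dB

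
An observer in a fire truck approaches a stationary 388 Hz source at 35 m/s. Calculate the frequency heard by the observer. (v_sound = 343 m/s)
f_obs = f·(v + v_o)/v = 427.6 Hz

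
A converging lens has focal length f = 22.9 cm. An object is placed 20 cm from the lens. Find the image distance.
1/di = 1/f − 1/do → di = -157.9 cm (virtual image)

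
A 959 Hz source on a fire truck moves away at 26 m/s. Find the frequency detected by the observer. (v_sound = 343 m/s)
f_obs = f·v/(v + v_s) = 891.4 Hz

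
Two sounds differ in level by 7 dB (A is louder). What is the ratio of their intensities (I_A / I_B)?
I_A/I_B = 10^(Δβ/10) = 5.012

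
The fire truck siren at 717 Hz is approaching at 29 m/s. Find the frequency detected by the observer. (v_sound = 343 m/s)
f_obs = f·v/(v − v_s) = 783.2 Hz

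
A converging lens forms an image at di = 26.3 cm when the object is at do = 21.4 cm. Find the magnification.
M = −di/do = -1.229 (inverted image)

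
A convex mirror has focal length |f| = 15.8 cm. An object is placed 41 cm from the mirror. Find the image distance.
f = −15.8 cm (convex); 1/di = 1/f − 1/do → di = -11.4 cm (virtual image, behind mirror)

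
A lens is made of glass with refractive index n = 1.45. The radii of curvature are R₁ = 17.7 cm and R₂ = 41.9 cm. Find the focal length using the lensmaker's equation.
1/f = (n − 1)(1/R₁ − 1/R₂) → f = 68.1 cm (converging lens)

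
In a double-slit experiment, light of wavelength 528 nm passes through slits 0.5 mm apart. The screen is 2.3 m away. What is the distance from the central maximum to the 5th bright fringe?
y = mλL/d = 12.14 mm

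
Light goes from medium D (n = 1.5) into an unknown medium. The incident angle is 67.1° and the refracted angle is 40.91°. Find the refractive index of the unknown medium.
n₂ = n₁·sin θ₁ / sin θ₂ = 2.11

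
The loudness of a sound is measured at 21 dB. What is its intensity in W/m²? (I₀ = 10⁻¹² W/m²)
I = I₀·10^(β/10) = 1.26 × 10⁻¹⁰ W/m²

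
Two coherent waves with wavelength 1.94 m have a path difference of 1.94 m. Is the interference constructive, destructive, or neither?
constructive — path difference = 1λ, a whole number of wavelengths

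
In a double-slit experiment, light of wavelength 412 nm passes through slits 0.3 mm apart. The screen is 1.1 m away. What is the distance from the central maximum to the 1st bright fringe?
y = mλL/d = 1.511 mm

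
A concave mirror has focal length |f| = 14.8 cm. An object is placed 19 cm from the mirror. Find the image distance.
f = +14.8 cm (concave); 1/di = 1/f − 1/do → di = 66.95 cm (real image, in front of mirror)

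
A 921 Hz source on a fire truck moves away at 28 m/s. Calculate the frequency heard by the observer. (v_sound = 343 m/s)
f_obs = f·v/(v + v_s) = 851.5 Hz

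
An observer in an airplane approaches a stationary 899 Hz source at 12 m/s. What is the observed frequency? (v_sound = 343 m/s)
f_obs = f·(v + v_o)/v = 930.5 Hz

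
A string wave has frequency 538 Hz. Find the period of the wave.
T = 1/f = 0.001859 s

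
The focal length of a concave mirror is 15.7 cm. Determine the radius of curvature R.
R = 2|f| = 31.4 cm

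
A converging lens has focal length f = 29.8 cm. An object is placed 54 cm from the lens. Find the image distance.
1/di = 1/f − 1/do → di = 66.5 cm (real image)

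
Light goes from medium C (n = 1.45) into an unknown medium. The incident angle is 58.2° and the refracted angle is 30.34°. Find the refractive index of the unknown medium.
n₂ = n₁·sin θ₁ / sin θ₂ = 2.44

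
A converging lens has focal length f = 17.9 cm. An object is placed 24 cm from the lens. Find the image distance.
1/di = 1/f − 1/do → di = 70.43 cm (real image)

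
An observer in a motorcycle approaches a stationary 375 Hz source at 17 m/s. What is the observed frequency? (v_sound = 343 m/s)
f_obs = f·(v + v_o)/v = 393.6 Hz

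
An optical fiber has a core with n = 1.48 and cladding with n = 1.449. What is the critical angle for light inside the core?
θc = arcsin(n_cladding/n_core) = 78.25°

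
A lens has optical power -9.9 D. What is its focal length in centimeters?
f = 1/P = -10.1 cm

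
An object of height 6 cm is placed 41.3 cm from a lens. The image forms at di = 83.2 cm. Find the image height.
hi = (-di/do) × ho = -12.09 cm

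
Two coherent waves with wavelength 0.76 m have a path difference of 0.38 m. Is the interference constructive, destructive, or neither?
destructive — path difference = 0.5λ, an odd multiple of λ/2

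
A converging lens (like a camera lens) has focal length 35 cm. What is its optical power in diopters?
P = 1/f = 2.857 D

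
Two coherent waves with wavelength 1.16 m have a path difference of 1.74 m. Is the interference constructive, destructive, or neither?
destructive — path difference = 1.5λ, an odd multiple of λ/2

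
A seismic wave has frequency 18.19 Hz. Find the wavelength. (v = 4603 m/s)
λ = v/f = 253.1 m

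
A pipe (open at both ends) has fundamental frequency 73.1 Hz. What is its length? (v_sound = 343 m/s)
L = v/(2f₁) = 2.346 m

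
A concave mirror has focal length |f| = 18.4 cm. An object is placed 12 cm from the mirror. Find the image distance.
f = +18.4 cm (concave); 1/di = 1/f − 1/do → di = -34.5 cm (virtual image, behind mirror)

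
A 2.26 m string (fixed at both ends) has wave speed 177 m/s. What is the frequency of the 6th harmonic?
fₙ = nv/(2L) = 235 Hz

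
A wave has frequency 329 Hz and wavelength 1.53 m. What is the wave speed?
v = fλ = 503.4 m/s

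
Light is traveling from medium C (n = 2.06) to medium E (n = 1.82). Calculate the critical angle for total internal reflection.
θc = arcsin(n₂/n₁) = 62.07°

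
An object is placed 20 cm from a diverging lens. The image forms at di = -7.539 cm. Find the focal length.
1/f = 1/do + 1/di → f = -12.1 cm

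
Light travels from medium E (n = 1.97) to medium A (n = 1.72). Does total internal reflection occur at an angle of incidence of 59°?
θc = arcsin(n₂/n₁) = 60.82°; 59° < θc, so no — the ray refracts.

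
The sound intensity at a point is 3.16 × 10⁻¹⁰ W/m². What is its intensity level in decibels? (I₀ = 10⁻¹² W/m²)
β = 10·log₁₀(I/I₀) = 25 dB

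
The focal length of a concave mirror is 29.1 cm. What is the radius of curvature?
R = 2|f| = 58.2 cm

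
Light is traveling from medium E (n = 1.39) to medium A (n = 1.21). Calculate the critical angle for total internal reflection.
θc = arcsin(n₂/n₁) = 60.52°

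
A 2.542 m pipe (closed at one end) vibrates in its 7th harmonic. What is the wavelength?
λₙ = 4L/n = 1.453 m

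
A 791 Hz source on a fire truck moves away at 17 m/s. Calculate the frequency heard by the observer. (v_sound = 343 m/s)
f_obs = f·v/(v + v_s) = 753.6 Hz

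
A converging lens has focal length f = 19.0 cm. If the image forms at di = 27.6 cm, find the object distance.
1/do = 1/f − 1/di → do = 60.98 cm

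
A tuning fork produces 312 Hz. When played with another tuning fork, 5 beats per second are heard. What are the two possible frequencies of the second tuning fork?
f₂ = 312 ± 5 Hz → 317 Hz or 307 Hz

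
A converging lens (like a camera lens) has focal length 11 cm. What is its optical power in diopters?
P = 1/f = 9.091 D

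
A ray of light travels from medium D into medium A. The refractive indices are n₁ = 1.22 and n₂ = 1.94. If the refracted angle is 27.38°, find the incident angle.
sin θ₁ = (n₂/n₁)·sin θ₂ → θ₁ = 47°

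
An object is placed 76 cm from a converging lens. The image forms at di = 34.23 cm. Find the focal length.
1/f = 1/do + 1/di → f = 23.6 cm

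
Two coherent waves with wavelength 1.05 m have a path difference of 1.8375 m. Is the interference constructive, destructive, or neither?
neither (partial) — path difference = 1.75λ, neither a whole number of wavelengths nor an odd multiple of λ/2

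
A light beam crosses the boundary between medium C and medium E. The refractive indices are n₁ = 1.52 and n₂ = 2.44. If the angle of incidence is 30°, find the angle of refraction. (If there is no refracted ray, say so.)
sin θ₂ = (n₁/n₂)·sin θ₁ = 0.3115 → θ₂ = 18.15°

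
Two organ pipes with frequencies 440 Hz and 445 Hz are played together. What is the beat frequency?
5 Hz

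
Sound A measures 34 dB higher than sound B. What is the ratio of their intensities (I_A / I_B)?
I_A/I_B = 10^(Δβ/10) = 2512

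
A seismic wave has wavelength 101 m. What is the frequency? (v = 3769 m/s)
f = v/λ = 37.32 Hz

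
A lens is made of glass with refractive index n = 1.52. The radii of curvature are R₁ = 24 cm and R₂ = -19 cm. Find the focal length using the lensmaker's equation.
1/f = (n − 1)(1/R₁ − 1/R₂) → f = 20.39 cm (converging lens)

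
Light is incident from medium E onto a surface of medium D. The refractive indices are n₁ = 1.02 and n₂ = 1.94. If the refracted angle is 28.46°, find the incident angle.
sin θ₁ = (n₂/n₁)·sin θ₂ → θ₁ = 65.01°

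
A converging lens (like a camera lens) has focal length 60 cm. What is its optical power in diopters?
P = 1/f = 1.667 D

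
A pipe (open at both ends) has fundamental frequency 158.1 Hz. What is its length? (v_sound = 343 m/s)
L = v/(2f₁) = 1.085 m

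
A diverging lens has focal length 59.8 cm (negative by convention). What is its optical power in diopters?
P = 1/f = -1.672 D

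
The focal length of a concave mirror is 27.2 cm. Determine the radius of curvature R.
R = 2|f| = 54.4 cm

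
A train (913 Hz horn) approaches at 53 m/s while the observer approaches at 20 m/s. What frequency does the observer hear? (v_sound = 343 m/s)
f_obs = f·(v + v_o)/(v − v_s) = 1143 Hz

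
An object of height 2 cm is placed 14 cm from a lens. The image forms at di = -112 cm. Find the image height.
hi = (-di/do) × ho = 16 cm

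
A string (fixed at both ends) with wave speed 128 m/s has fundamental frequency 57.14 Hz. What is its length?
L = v/(2f₁) = 1.12 m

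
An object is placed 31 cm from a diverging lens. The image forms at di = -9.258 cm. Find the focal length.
1/f = 1/do + 1/di → f = -13.2 cm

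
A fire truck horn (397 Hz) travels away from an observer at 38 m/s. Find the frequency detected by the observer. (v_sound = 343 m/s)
f_obs = f·v/(v + v_s) = 357.4 Hz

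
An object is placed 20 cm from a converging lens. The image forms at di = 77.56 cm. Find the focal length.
1/f = 1/do + 1/di → f = 15.9 cm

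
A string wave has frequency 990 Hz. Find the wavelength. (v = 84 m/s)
λ = v/f = 0.08485 m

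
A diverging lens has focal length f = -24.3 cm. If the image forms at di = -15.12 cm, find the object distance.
1/do = 1/f − 1/di → do = 40.02 cm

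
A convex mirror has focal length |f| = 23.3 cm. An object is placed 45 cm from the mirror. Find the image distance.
f = −23.3 cm (convex); 1/di = 1/f − 1/do → di = -15.35 cm (virtual image, behind mirror)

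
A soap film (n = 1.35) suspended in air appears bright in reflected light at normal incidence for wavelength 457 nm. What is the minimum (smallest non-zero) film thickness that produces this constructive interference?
2nt = (m − ½)λ with m = 1 → t = (m − ½)λ/(2n) = 84.63 nm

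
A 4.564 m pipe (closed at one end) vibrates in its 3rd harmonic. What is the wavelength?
λₙ = 4L/n = 6.085 m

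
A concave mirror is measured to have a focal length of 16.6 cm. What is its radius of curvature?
R = 2|f| = 33.2 cm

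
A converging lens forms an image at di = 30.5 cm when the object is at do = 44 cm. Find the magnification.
M = −di/do = -0.6932 (inverted image)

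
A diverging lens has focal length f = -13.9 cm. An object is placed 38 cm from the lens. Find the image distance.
1/di = 1/f − 1/do → di = -10.18 cm (virtual image)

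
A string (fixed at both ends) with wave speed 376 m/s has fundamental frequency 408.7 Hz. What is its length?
L = v/(2f₁) = 0.46 m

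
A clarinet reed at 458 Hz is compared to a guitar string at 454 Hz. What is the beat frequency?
4 Hz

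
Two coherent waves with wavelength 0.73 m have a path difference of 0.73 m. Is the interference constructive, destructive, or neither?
constructive — path difference = 1λ, a whole number of wavelengths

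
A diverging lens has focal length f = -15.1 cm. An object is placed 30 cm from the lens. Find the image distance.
1/di = 1/f − 1/do → di = -10.04 cm (virtual image)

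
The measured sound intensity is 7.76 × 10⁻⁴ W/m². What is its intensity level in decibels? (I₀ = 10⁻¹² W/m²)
β = 10·log₁₀(I/I₀) = 88.9 dB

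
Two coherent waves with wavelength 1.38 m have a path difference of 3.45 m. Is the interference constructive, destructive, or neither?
destructive — path difference = 2.5λ, an odd multiple of λ/2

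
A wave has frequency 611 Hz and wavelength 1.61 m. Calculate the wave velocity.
v = fλ = 983.7 m/s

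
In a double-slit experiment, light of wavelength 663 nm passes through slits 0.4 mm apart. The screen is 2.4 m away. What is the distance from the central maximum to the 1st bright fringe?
y = mλL/d = 3.978 mm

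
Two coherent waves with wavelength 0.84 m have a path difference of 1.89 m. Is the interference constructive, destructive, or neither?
neither (partial) — path difference = 2.25λ, neither a whole number of wavelengths nor an odd multiple of λ/2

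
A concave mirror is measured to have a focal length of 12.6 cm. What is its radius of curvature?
R = 2|f| = 25.2 cm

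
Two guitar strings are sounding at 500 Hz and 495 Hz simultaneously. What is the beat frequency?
5 Hz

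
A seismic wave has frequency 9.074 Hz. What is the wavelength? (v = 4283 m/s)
λ = v/f = 472 m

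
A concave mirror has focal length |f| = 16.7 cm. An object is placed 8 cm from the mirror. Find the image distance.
f = +16.7 cm (concave); 1/di = 1/f − 1/do → di = -15.36 cm (virtual image, behind mirror)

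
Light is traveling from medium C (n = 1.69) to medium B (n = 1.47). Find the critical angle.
θc = arcsin(n₂/n₁) = 60.44°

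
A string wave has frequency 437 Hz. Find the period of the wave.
T = 1/f = 0.002288 s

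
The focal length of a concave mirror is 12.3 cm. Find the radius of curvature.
R = 2|f| = 24.6 cm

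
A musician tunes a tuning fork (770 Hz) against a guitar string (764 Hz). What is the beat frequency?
6 Hz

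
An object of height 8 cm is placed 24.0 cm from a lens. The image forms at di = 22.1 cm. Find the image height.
hi = (-di/do) × ho = -7.367 cm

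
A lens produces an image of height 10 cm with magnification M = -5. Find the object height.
ho = |hi|/|M| = 2 cm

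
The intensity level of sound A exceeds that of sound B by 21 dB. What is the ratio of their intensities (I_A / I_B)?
I_A/I_B = 10^(Δβ/10) = 125.9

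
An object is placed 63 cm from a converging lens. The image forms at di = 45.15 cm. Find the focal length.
1/f = 1/do + 1/di → f = 26.3 cm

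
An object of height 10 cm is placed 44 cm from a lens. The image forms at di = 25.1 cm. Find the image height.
hi = (-di/do) × ho = -5.705 cm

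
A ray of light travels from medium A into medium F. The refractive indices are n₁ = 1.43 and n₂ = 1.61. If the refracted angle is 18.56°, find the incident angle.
sin θ₁ = (n₂/n₁)·sin θ₂ → θ₁ = 21°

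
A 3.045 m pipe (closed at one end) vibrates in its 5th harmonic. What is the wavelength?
λₙ = 4L/n = 2.436 m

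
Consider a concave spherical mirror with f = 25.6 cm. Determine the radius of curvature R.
R = 2|f| = 51.2 cm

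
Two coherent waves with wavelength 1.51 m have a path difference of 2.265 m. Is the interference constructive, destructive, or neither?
destructive — path difference = 1.5λ, an odd multiple of λ/2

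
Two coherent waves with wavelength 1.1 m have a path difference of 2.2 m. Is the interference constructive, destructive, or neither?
constructive — path difference = 2λ, a whole number of wavelengths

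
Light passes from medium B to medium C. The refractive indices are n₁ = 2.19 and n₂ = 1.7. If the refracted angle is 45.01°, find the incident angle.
sin θ₁ = (n₂/n₁)·sin θ₂ → θ₁ = 33.3°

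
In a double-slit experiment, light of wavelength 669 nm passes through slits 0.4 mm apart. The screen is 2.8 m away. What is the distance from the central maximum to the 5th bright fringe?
y = mλL/d = 23.41 mm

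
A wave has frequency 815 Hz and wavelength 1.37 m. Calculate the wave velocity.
v = fλ = 1117 m/s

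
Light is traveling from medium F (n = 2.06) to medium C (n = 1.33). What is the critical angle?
θc = arcsin(n₂/n₁) = 40.21°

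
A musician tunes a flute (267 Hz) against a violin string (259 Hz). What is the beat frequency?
8 Hz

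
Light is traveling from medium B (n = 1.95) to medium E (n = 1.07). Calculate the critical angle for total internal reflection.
θc = arcsin(n₂/n₁) = 33.28°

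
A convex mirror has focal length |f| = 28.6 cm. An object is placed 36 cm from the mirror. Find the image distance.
f = −28.6 cm (convex); 1/di = 1/f − 1/do → di = -15.94 cm (virtual image, behind mirror)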